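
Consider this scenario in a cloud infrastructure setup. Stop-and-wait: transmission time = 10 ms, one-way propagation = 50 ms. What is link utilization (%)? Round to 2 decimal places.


Given: Ttrans = 10 ms, Tprop = 50 ms
RTT = 2 * Tprop = 2 * 50 = 100 ms
U = Ttrans / (Ttrans + RTT)
U = 10 / (10 + 100)
U = 10 / 110 = 0.090909
U% = 9.09%

9.09


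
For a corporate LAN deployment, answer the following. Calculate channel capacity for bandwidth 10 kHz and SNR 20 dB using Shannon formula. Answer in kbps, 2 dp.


Given: B = 10 kHz, SNR = 20 dB
SNR linear = 10^(20/10) = 100
1 + SNR = 101
log2(101) = 6.6582114828
C = 10 * 1000 * 6.6582114828 = 66582.1148 bps
C = 66.582115 kbps -> 66.58 kbps (2 dp)

66.58


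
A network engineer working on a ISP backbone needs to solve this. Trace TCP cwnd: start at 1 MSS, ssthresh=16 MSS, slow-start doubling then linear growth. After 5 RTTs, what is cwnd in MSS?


RTT 0: cwnd = 1 MSS (initial)
RTT 1: cwnd = 2 MSS (slow start, doubled)
RTT 2: cwnd = 4 MSS (slow start, doubled)
RTT 3: cwnd = 8 MSS (slow start, doubled)
RTT 4: cwnd = 16 MSS (slow start, doubled)
RTT 5: cwnd = 17 MSS (congestion avoidance, +1)

17


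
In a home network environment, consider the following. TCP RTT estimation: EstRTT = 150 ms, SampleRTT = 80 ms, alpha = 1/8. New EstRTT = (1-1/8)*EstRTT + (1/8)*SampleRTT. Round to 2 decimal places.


Given: EstRTT = 150 ms, SampleRTT = 80 ms, alpha = 1/8
New EstRTT = (1 - alpha) * EstRTT + alpha * SampleRTT
(7/8) * 150 = 131.25
(1/8) * 80 = 10
New EstRTT = 131.25 + 10 = 141.25 ms -> 141.25 ms (2 dp)

141.25


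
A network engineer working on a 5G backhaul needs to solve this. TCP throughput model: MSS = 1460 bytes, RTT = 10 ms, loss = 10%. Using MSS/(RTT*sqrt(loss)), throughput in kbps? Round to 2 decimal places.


Given: MSS = 1460 bytes, RTT = 10 ms, loss = 10%
RTT in seconds = 10 / 1000 = 0.01
Loss rate = 10% = 0.1
sqrt(loss) = sqrt(0.1) = 0.316227766017
Throughput (bytes/s) = 1460 / (0.01 * 0.316227766017) = 461692.5384
Throughput (kbps) = 461692.5384 * 8 / 1000 = 3693.540307 -> 3693.54 kbps (2 dp)

3693.54


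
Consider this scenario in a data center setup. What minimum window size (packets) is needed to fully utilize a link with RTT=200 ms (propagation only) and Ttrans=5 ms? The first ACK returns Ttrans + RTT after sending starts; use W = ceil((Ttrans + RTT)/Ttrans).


Given: Ttrans = 5 ms, RTT = 200 ms (= 2 * Tprop, Tprop = 100 ms)
Time until first ACK returns = Ttrans + RTT = 5 + 200 = 205 ms
Need W * Ttrans >= Ttrans + RTT  ->  W >= (Ttrans + RTT) / Ttrans
(Ttrans + RTT) / Ttrans = 205 / 5 = 41
W_min = ceil(41) = 41

41


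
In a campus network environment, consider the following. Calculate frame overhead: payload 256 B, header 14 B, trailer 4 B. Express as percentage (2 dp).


Given: payload = 256 B, header = 14 B, trailer = 4 B
Overhead bytes = header + trailer = 14 + 4 = 18
Total frame = payload + overhead = 256 + 18 = 274
Overhead % = 18 / 274 * 100 = 6.5693% -> 6.57% (2 dp)

6.57


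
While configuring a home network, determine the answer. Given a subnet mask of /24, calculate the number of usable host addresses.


Given: subnet mask /24
Host bits = 32 - 24 = 8
Total addresses = 2^8 = 256
Usable hosts = 256 - 2 (network + broadcast) = 254

254


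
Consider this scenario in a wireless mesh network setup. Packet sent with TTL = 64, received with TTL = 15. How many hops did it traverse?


Given: initial TTL = 64, received TTL = 15
Hops = initial TTL - received TTL
Hops = 64 - 15 = 49

49


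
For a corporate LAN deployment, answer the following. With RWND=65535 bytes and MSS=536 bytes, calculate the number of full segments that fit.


Given: RWND = 65535 bytes, MSS = 536 bytes
Full segments = floor(RWND / MSS)
Full segments = floor(65535 / 536)
Full segments = floor(122.2668) = 122

122


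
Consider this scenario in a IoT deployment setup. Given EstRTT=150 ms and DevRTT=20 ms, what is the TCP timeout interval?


Given: EstRTT = 150 ms, DevRTT = 20 ms
Timeout = EstRTT + 4 * DevRTT
4 * DevRTT = 4 * 20 = 80
Timeout = 150 + 80 = 230 ms

230


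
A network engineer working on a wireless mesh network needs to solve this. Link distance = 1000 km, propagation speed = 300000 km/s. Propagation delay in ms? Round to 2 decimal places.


Given: distance = 1000 km, speed = 300000 km/s
Delay = distance / speed = 1000 / 300000 seconds
Delay in ms = 1000 * 1000 / 300000
Delay = 3.3333 ms
Rounded to 2 dp = 3.33 ms

3.33


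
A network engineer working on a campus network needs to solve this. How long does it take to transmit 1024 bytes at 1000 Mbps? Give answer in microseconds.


Given: packet = 1024 bytes, bandwidth = 1000 Mbps
Packet in bits = 1024 * 8 = 8192 bits
Bandwidth = 1000 * 10^6 = 1000000000 bps
Time = 8192 / 1000000000 seconds
Time in us = 8192 * 10^6 / 1000000000 = 8.192

8.192


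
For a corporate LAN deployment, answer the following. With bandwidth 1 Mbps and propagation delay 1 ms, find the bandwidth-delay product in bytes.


Given: bandwidth = 1 Mbps, delay = 1 ms
BDP in bits = 1 * 10^6 * 1 / 1000
BDP in bits = 1000
BDP in bytes = 1000 / 8 = 125

125


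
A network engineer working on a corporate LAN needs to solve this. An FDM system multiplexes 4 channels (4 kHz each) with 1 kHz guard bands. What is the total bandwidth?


Given: 4 channels, 4 kHz each, guard = 1 kHz
Channel bandwidth = 4 * 4 = 16 kHz
Guard bands = 3 gaps * 1 kHz = 3 kHz
Total = 16 + 3 = 19 kHz

19


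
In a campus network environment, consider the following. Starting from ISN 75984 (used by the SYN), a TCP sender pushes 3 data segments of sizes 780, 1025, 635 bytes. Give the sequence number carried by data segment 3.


The SYN occupies sequence number ISN = 75984, so the first data byte is ISN + 1 = 75985.
SEQ of data segment i = (ISN + 1) + sum of payload sizes of segments 1..i-1.
Segment 1: SEQ = 75985, payload = 780 bytes
Segment 2: SEQ = 76765, payload = 1025 bytes
Segment 3: SEQ = 77790, payload = 635 bytes
SEQ of segment 3 = 75985 + 780 + 1025 = 77790

77790


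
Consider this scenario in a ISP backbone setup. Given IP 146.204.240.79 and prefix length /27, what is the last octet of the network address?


Given: IP = 146.204.240.79, prefix = /27
Subnet mask = 255.255.255.224
Last octet of IP: 79
Last octet of mask: 224
Network last octet = 79 AND 224 = 64

64


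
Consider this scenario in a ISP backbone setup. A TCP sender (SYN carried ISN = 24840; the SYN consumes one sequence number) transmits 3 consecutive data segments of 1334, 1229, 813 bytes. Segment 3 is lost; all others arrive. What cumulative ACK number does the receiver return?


SYN uses sequence number 24840; first data byte = ISN + 1 = 24841.
Segment 1: SEQ = 24841, len = 1334 B, covers [24841, 26174]
Segment 2: SEQ = 26175, len = 1229 B, covers [26175, 27403]
Segment 3: SEQ = 27404, len = 813 B, covers [27404, 28216] [LOST]
In-order data received: bytes [24841, 27403] (segments 1..2).
Segment 3 missing -> gap begins at byte 27404.
Cumulative ACK = next expected in-order byte = 24841 + 1334 + 1229 = 27404

27404


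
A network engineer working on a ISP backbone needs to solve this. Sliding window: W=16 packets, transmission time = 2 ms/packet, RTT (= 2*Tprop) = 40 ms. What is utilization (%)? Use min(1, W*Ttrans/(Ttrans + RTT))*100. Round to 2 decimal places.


Given: W = 16, Ttrans = 2 ms, RTT = 40 ms (= 2 * Tprop, Tprop = 20 ms)
Cycle time = Ttrans + RTT = 2 + 40 = 42 ms (first packet sent until its ACK returns)
W * Ttrans = 16 * 2 = 32 ms of sending per cycle
W * Ttrans / (Ttrans + RTT) = 32 / 42 = 0.761905
U = min(1, 0.761905) = 0.761905
U% = 76.19%

76.19


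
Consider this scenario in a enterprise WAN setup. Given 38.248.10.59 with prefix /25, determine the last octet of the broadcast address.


Given: IP = 38.248.10.59, prefix = /25
Host bits = 32 - 25 = 7
Network last octet = 59 AND mask = 0
Host part size = 2^7 - 1 = 127
Broadcast last octet = 0 OR 127 = 127

127


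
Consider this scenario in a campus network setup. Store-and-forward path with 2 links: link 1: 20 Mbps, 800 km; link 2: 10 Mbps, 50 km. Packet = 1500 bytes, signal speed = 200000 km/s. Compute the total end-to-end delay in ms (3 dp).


Packet = 1500 bytes = 12000 bits. Store-and-forward: sum (t_trans + t_prop) per link.
Link 1: t_trans = 12000/(20*10^6) s = 0.6000 ms; t_prop = 800/200000 s = 4.0000 ms; subtotal = 4.6000 ms
Link 2: t_trans = 12000/(10*10^6) s = 1.2000 ms; t_prop = 50/200000 s = 0.2500 ms; subtotal = 1.4500 ms
End-to-end = 4.6000 + 1.4500 = 6.0500 ms -> 6.050 ms (3 dp)

6.050


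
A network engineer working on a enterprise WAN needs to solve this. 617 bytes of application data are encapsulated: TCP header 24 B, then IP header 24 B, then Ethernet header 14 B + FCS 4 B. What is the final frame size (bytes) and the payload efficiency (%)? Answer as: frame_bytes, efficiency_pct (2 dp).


TCP segment = 617 + 24 = 641 B
IP packet = 641 + 24 = 665 B
Ethernet frame = 665 + 14 + 4 = 683 B
Efficiency = app / frame = 617 / 683 = 0.903367 = 90.3367% -> 90.34% (2 dp)

683, 90.34


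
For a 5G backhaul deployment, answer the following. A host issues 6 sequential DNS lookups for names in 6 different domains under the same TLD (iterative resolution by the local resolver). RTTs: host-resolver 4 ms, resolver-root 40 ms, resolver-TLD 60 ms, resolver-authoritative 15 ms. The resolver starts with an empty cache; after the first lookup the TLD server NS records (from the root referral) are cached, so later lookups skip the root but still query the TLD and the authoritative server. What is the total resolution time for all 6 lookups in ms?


Lookup 1 (cold cache): local + root + TLD + auth = 4 + 40 + 60 + 15 = 119 ms
Lookups 2..6 (TLD NS cached -> skip root; new domain -> still ask TLD and auth): local + TLD + auth = 4 + 60 + 15 = 79 ms each
Remaining 5 lookups: 5 * 79 = 395 ms
Total = 119 + 395 = 514 ms

514


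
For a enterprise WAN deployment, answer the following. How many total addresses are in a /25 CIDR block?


Given: CIDR prefix /25
Host bits = 32 - 25 = 7
Total addresses = 2^7 = 128

128


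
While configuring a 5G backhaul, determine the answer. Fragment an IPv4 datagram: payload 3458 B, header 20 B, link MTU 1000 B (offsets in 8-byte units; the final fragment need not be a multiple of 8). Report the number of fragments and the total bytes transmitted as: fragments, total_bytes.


Max data per non-final fragment = floor((MTU - header)/8)*8 = floor((1000 - 20)/8)*8 = floor(980/8)*8 = 976 B
Final fragment needs no 8-byte alignment: it can carry up to MTU - header = 980 B
Non-final fragments needed = ceil((payload - 980) / 976) = ceil(2478/976) = ceil(2.5389) = 3
Number of fragments = 3 + 1 = 4
Fragment sizes (data): 3 * 976 B + 530 B (last, 530 <= 980 OK)
Total bytes sent = payload + n_frags * header = 3458 + 4*20 = 3458 + 80 = 3538 B

4, 3538


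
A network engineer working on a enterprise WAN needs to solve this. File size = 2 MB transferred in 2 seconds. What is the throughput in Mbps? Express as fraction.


Given: file = 2 MB, time = 2 s
File in Mb = 2 * 8 = 16 Mb
Throughput = 16 / 2 Mbps
Throughput = 8 Mbps

8


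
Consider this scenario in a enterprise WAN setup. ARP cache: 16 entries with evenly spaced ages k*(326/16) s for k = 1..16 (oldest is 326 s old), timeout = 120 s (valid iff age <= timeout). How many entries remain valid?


Ages are k * 326/16 s for k = 1..16 (spacing = 20.3750 s).
Entry k is valid iff k * 326/16 <= 120 iff k <= 16 * 120 / 326 = 5.8896
n_valid = floor(5.8896) = 5
(n_stale = 16 - 5 = 11)

5


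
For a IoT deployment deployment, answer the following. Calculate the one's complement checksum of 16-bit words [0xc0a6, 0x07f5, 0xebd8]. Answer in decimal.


Given words: [0xc0a6, 0x07f5, 0xebd8]
Step 1: Sum all words
Raw sum = 49318 + 2037 + 60376 = 111731
Step 2: Fold carry: (46195 + 1) = 46196
One's complement = ~46196 & 0xFFFF = 19339

19339


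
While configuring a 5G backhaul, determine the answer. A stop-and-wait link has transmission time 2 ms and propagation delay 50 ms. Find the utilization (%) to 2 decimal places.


Given: Ttrans = 2 ms, Tprop = 50 ms
RTT = 2 * Tprop = 2 * 50 = 100 ms
U = Ttrans / (Ttrans + RTT)
U = 2 / (2 + 100)
U = 2 / 102 = 0.019608
U% = 1.96%

1.96


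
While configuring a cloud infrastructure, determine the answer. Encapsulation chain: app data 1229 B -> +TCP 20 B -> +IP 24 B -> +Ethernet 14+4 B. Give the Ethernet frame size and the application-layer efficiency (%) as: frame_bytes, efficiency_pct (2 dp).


TCP segment = 1229 + 20 = 1249 B
IP packet = 1249 + 24 = 1273 B
Ethernet frame = 1273 + 14 + 4 = 1291 B
Efficiency = app / frame = 1229 / 1291 = 0.951975 = 95.1975% -> 95.20% (2 dp)

1291, 95.20


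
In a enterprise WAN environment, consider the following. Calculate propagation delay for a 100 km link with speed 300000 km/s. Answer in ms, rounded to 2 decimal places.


Given: distance = 100 km, speed = 300000 km/s
Delay = distance / speed = 100 / 300000 seconds
Delay in ms = 100 * 1000 / 300000
Delay = 0.3333 ms
Rounded to 2 dp = 0.33 ms

0.33


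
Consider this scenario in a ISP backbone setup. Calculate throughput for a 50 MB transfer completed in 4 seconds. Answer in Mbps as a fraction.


Given: file = 50 MB, time = 4 s
File in Mb = 50 * 8 = 400 Mb
Throughput = 400 / 4 Mbps
Throughput = 100 Mbps

100


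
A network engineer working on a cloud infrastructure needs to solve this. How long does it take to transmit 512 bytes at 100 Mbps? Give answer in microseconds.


Given: packet = 512 bytes, bandwidth = 100 Mbps
Packet in bits = 512 * 8 = 4096 bits
Bandwidth = 100 * 10^6 = 100000000 bps
Time = 4096 / 100000000 seconds
Time in us = 4096 * 10^6 / 100000000 = 40.96

40.96


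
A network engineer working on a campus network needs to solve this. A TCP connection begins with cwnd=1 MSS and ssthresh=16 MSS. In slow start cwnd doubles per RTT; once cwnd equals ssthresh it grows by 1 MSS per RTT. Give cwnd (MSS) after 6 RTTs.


RTT 0: cwnd = 1 MSS (initial)
RTT 1: cwnd = 2 MSS (slow start, doubled)
RTT 2: cwnd = 4 MSS (slow start, doubled)
RTT 3: cwnd = 8 MSS (slow start, doubled)
RTT 4: cwnd = 16 MSS (slow start, doubled)
RTT 5: cwnd = 17 MSS (congestion avoidance, +1)
RTT 6: cwnd = 18 MSS (congestion avoidance, +1)

18


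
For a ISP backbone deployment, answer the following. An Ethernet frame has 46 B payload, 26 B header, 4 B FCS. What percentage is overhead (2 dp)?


Given: payload = 46 B, header = 26 B, trailer = 4 B
Overhead bytes = header + trailer = 26 + 4 = 30
Total frame = payload + overhead = 46 + 30 = 76
Overhead % = 30 / 76 * 100 = 39.4737% -> 39.47% (2 dp)

39.47


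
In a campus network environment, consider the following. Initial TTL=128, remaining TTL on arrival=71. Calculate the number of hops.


Given: initial TTL = 128, received TTL = 71
Hops = initial TTL - received TTL
Hops = 128 - 71 = 57

57


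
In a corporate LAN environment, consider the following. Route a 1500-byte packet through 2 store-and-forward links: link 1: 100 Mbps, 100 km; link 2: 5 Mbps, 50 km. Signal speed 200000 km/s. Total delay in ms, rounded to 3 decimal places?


Packet = 1500 bytes = 12000 bits. Store-and-forward: sum (t_trans + t_prop) per link.
Link 1: t_trans = 12000/(100*10^6) s = 0.1200 ms; t_prop = 100/200000 s = 0.5000 ms; subtotal = 0.6200 ms
Link 2: t_trans = 12000/(5*10^6) s = 2.4000 ms; t_prop = 50/200000 s = 0.2500 ms; subtotal = 2.6500 ms
End-to-end = 0.6200 + 2.6500 = 3.2700 ms -> 3.270 ms (3 dp)

3.270


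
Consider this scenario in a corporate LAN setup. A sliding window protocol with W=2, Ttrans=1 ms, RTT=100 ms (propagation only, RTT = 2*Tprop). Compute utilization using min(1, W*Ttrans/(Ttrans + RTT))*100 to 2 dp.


Given: W = 2, Ttrans = 1 ms, RTT = 100 ms (= 2 * Tprop, Tprop = 50 ms)
Cycle time = Ttrans + RTT = 1 + 100 = 101 ms (first packet sent until its ACK returns)
W * Ttrans = 2 * 1 = 2 ms of sending per cycle
W * Ttrans / (Ttrans + RTT) = 2 / 101 = 0.019802
U = min(1, 0.019802) = 0.019802
U% = 1.98%

1.98


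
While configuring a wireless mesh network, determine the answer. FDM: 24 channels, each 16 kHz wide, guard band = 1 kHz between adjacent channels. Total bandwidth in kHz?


Given: 24 channels, 16 kHz each, guard = 1 kHz
Channel bandwidth = 24 * 16 = 384 kHz
Guard bands = 23 gaps * 1 kHz = 23 kHz
Total = 384 + 23 = 407 kHz

407


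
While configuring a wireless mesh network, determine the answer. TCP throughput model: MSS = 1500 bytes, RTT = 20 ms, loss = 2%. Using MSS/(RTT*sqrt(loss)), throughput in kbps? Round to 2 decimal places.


Given: MSS = 1500 bytes, RTT = 20 ms, loss = 2%
RTT in seconds = 20 / 1000 = 0.02
Loss rate = 2% = 0.02
sqrt(loss) = sqrt(0.02) = 0.141421356237
Throughput (bytes/s) = 1500 / (0.02 * 0.141421356237) = 530330.0859
Throughput (kbps) = 530330.0859 * 8 / 1000 = 4242.640687 -> 4242.64 kbps (2 dp)

4242.64


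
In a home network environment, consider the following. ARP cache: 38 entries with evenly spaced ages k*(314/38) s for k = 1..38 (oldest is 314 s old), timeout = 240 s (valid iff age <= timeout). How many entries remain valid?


Ages are k * 314/38 s for k = 1..38 (spacing = 8.2632 s).
Entry k is valid iff k * 314/38 <= 240 iff k <= 38 * 240 / 314 = 29.0446
n_valid = floor(29.0446) = 29
(n_stale = 38 - 29 = 9)

29


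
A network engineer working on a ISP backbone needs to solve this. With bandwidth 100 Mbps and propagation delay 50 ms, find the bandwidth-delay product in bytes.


Given: bandwidth = 100 Mbps, delay = 50 ms
BDP in bits = 100 * 10^6 * 50 / 1000
BDP in bits = 5000000
BDP in bytes = 5000000 / 8 = 625000

625000


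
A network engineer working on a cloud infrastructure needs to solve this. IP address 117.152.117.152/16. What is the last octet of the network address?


Given: IP = 117.152.117.152, prefix = /16
Subnet mask = 255.255.0.0
Last octet of IP: 152
Last octet of mask: 0
Network last octet = 152 AND 0 = 0

0


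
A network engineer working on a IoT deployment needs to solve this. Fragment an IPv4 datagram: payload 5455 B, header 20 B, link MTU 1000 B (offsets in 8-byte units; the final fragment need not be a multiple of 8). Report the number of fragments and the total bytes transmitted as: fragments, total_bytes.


Max data per non-final fragment = floor((MTU - header)/8)*8 = floor((1000 - 20)/8)*8 = floor(980/8)*8 = 976 B
Final fragment needs no 8-byte alignment: it can carry up to MTU - header = 980 B
Non-final fragments needed = ceil((payload - 980) / 976) = ceil(4475/976) = ceil(4.5850) = 5
Number of fragments = 5 + 1 = 6
Fragment sizes (data): 5 * 976 B + 575 B (last, 575 <= 980 OK)
Total bytes sent = payload + n_frags * header = 5455 + 6*20 = 5455 + 120 = 5575 B

6, 5575


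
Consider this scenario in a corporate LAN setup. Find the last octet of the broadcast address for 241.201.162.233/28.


Given: IP = 241.201.162.233, prefix = /28
Host bits = 32 - 28 = 4
Network last octet = 233 AND mask = 224
Host part size = 2^4 - 1 = 15
Broadcast last octet = 224 OR 15 = 239

239


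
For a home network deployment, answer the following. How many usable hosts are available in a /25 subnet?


Given: subnet mask /25
Host bits = 32 - 25 = 7
Total addresses = 2^7 = 128
Usable hosts = 128 - 2 (network + broadcast) = 126

126


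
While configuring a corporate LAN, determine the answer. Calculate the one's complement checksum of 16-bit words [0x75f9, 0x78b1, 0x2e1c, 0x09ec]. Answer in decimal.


Given words: [0x75f9, 0x78b1, 0x2e1c, 0x09ec]
Step 1: Sum all words
Raw sum = 30201 + 30897 + 11804 + 2540 = 75442
Step 2: Fold carry: (9906 + 1) = 9907
One's complement = ~9907 & 0xFFFF = 55628

55628


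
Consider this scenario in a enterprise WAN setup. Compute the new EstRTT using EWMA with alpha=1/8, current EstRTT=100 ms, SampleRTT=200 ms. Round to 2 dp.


Given: EstRTT = 100 ms, SampleRTT = 200 ms, alpha = 1/8
New EstRTT = (1 - alpha) * EstRTT + alpha * SampleRTT
(7/8) * 100 = 87.5
(1/8) * 200 = 25
New EstRTT = 87.5 + 25 = 112.5 ms -> 112.50 ms (2 dp)

112.50


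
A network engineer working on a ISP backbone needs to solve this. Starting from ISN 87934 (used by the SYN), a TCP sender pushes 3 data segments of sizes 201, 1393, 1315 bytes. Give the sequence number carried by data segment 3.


The SYN occupies sequence number ISN = 87934, so the first data byte is ISN + 1 = 87935.
SEQ of data segment i = (ISN + 1) + sum of payload sizes of segments 1..i-1.
Segment 1: SEQ = 87935, payload = 201 bytes
Segment 2: SEQ = 88136, payload = 1393 bytes
Segment 3: SEQ = 89529, payload = 1315 bytes
SEQ of segment 3 = 87935 + 201 + 1393 = 89529

89529


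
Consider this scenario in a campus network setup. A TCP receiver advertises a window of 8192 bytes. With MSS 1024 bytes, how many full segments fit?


Given: RWND = 8192 bytes, MSS = 1024 bytes
Full segments = floor(RWND / MSS)
Full segments = floor(8192 / 1024)
Full segments = floor(8.0) = 8

8


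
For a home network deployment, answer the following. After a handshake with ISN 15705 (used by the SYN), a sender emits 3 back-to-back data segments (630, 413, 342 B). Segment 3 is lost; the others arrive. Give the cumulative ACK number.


SYN uses sequence number 15705; first data byte = ISN + 1 = 15706.
Segment 1: SEQ = 15706, len = 630 B, covers [15706, 16335]
Segment 2: SEQ = 16336, len = 413 B, covers [16336, 16748]
Segment 3: SEQ = 16749, len = 342 B, covers [16749, 17090] [LOST]
In-order data received: bytes [15706, 16748] (segments 1..2).
Segment 3 missing -> gap begins at byte 16749.
Cumulative ACK = next expected in-order byte = 15706 + 630 + 413 = 16749

16749


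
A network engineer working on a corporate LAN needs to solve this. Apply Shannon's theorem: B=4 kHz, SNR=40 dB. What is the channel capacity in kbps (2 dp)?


Given: B = 4 kHz, SNR = 40 dB
SNR linear = 10^(40/10) = 10000
1 + SNR = 10001
log2(10001) = 13.2878566418
C = 4 * 1000 * 13.2878566418 = 53151.4266 bps
C = 53.151427 kbps -> 53.15 kbps (2 dp)

53.15


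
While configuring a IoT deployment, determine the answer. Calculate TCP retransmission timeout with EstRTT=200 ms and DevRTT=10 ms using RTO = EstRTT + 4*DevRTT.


Given: EstRTT = 200 ms, DevRTT = 10 ms
Timeout = EstRTT + 4 * DevRTT
4 * DevRTT = 4 * 10 = 40
Timeout = 200 + 40 = 240 ms

240


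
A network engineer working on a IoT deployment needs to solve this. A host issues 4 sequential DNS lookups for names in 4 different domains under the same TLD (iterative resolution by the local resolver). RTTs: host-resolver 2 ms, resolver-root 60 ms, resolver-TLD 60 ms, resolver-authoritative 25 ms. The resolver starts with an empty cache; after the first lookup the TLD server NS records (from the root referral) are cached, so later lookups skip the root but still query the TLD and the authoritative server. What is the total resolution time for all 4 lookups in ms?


Lookup 1 (cold cache): local + root + TLD + auth = 2 + 60 + 60 + 25 = 147 ms
Lookups 2..4 (TLD NS cached -> skip root; new domain -> still ask TLD and auth): local + TLD + auth = 2 + 60 + 25 = 87 ms each
Remaining 3 lookups: 3 * 87 = 261 ms
Total = 147 + 261 = 408 ms

408


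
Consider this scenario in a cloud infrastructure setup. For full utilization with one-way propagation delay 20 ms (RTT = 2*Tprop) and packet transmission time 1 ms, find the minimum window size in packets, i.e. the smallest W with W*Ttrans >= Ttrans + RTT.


Given: Ttrans = 1 ms, RTT = 40 ms (= 2 * Tprop, Tprop = 20 ms)
Time until first ACK returns = Ttrans + RTT = 1 + 40 = 41 ms
Need W * Ttrans >= Ttrans + RTT  ->  W >= (Ttrans + RTT) / Ttrans
(Ttrans + RTT) / Ttrans = 41 / 1 = 41
W_min = ceil(41) = 41

41


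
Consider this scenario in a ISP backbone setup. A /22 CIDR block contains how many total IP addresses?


Given: CIDR prefix /22
Host bits = 32 - 22 = 10
Total addresses = 2^10 = 1024

1024


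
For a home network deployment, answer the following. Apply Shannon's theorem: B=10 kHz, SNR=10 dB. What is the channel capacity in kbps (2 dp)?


Given: B = 10 kHz, SNR = 10 dB
SNR linear = 10^(10/10) = 10
1 + SNR = 11
log2(11) = 3.4594316186
C = 10 * 1000 * 3.4594316186 = 34594.3162 bps
C = 34.594316 kbps -> 34.59 kbps (2 dp)

34.59


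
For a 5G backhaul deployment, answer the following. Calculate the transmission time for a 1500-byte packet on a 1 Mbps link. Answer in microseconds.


Given: packet = 1500 bytes, bandwidth = 1 Mbps
Packet in bits = 1500 * 8 = 12000 bits
Bandwidth = 1 * 10^6 = 1000000 bps
Time = 12000 / 1000000 seconds
Time in us = 12000 * 10^6 / 1000000 = 12000

12000


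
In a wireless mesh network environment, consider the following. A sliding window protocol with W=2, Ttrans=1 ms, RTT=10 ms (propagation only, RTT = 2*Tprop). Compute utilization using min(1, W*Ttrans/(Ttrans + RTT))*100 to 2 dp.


Given: W = 2, Ttrans = 1 ms, RTT = 10 ms (= 2 * Tprop, Tprop = 5 ms)
Cycle time = Ttrans + RTT = 1 + 10 = 11 ms (first packet sent until its ACK returns)
W * Ttrans = 2 * 1 = 2 ms of sending per cycle
W * Ttrans / (Ttrans + RTT) = 2 / 11 = 0.181818
U = min(1, 0.181818) = 0.181818
U% = 18.18%

18.18


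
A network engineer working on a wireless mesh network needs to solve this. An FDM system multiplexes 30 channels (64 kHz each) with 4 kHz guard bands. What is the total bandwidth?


Given: 30 channels, 64 kHz each, guard = 4 kHz
Channel bandwidth = 30 * 64 = 1920 kHz
Guard bands = 29 gaps * 4 kHz = 116 kHz
Total = 1920 + 116 = 2036 kHz

2036


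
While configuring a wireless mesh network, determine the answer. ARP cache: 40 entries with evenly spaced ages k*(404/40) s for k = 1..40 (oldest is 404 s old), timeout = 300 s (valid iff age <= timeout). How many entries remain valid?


Ages are k * 404/40 s for k = 1..40 (spacing = 10.1000 s).
Entry k is valid iff k * 404/40 <= 300 iff k <= 40 * 300 / 404 = 29.7030
n_valid = floor(29.7030) = 29
(n_stale = 40 - 29 = 11)

29


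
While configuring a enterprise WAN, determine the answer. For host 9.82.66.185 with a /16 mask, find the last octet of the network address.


Given: IP = 9.82.66.185, prefix = /16
Subnet mask = 255.255.0.0
Last octet of IP: 185
Last octet of mask: 0
Network last octet = 185 AND 0 = 0

0


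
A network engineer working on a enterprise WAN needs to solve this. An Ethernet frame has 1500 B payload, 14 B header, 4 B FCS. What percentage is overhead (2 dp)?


Given: payload = 1500 B, header = 14 B, trailer = 4 B
Overhead bytes = header + trailer = 14 + 4 = 18
Total frame = payload + overhead = 1500 + 18 = 1518
Overhead % = 18 / 1518 * 100 = 1.1858% -> 1.19% (2 dp)

1.19


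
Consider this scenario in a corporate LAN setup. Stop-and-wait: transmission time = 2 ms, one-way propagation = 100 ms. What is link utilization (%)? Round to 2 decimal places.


Given: Ttrans = 2 ms, Tprop = 100 ms
RTT = 2 * Tprop = 2 * 100 = 200 ms
U = Ttrans / (Ttrans + RTT)
U = 2 / (2 + 200)
U = 2 / 202 = 0.009901
U% = 0.99%

0.99


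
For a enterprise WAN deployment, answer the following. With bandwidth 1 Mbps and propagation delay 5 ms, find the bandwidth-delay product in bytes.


Given: bandwidth = 1 Mbps, delay = 5 ms
BDP in bits = 1 * 10^6 * 5 / 1000
BDP in bits = 5000
BDP in bytes = 5000 / 8 = 625

625


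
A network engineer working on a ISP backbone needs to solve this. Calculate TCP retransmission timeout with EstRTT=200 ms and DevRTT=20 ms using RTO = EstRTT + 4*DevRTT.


Given: EstRTT = 200 ms, DevRTT = 20 ms
Timeout = EstRTT + 4 * DevRTT
4 * DevRTT = 4 * 20 = 80
Timeout = 200 + 80 = 280 ms

280


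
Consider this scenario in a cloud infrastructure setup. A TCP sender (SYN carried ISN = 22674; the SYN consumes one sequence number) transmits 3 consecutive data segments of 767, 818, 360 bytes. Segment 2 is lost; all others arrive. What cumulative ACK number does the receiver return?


SYN uses sequence number 22674; first data byte = ISN + 1 = 22675.
Segment 1: SEQ = 22675, len = 767 B, covers [22675, 23441]
Segment 2: SEQ = 23442, len = 818 B, covers [23442, 24259] [LOST]
Segment 3: SEQ = 24260, len = 360 B, covers [24260, 24619]
In-order data received: bytes [22675, 23441] (segments 1..1).
Segment 2 missing -> gap begins at byte 23442; later segments buffered out of order.
Cumulative ACK = next expected in-order byte = 22675 + 767 = 23442

23442


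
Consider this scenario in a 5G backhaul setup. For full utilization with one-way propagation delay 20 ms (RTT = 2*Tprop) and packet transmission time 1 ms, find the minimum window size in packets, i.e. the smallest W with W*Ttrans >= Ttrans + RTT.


Given: Ttrans = 1 ms, RTT = 40 ms (= 2 * Tprop, Tprop = 20 ms)
Time until first ACK returns = Ttrans + RTT = 1 + 40 = 41 ms
Need W * Ttrans >= Ttrans + RTT  ->  W >= (Ttrans + RTT) / Ttrans
(Ttrans + RTT) / Ttrans = 41 / 1 = 41
W_min = ceil(41) = 41

41


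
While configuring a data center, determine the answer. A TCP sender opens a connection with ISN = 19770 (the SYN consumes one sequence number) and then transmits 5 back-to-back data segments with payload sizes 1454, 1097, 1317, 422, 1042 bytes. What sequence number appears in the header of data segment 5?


The SYN occupies sequence number ISN = 19770, so the first data byte is ISN + 1 = 19771.
SEQ of data segment i = (ISN + 1) + sum of payload sizes of segments 1..i-1.
Segment 1: SEQ = 19771, payload = 1454 bytes
Segment 2: SEQ = 21225, payload = 1097 bytes
Segment 3: SEQ = 22322, payload = 1317 bytes
Segment 4: SEQ = 23639, payload = 422 bytes
Segment 5: SEQ = 24061, payload = 1042 bytes
SEQ of segment 5 = 19771 + 1454 + 1097 + 1317 + 422 = 24061

24061


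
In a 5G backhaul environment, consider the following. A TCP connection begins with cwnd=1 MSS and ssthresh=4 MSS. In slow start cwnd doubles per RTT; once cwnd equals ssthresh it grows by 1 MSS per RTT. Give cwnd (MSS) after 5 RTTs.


RTT 0: cwnd = 1 MSS (initial)
RTT 1: cwnd = 2 MSS (slow start, doubled)
RTT 2: cwnd = 4 MSS (slow start, doubled)
RTT 3: cwnd = 5 MSS (congestion avoidance, +1)
RTT 4: cwnd = 6 MSS (congestion avoidance, +1)
RTT 5: cwnd = 7 MSS (congestion avoidance, +1)

7


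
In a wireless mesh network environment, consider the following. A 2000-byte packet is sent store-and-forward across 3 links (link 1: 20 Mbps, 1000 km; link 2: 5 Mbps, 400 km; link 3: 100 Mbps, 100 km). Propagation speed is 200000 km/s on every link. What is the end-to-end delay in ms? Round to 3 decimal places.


Packet = 2000 bytes = 16000 bits. Store-and-forward: sum (t_trans + t_prop) per link.
Link 1: t_trans = 16000/(20*10^6) s = 0.8000 ms; t_prop = 1000/200000 s = 5.0000 ms; subtotal = 5.8000 ms
Link 2: t_trans = 16000/(5*10^6) s = 3.2000 ms; t_prop = 400/200000 s = 2.0000 ms; subtotal = 5.2000 ms
Link 3: t_trans = 16000/(100*10^6) s = 0.1600 ms; t_prop = 100/200000 s = 0.5000 ms; subtotal = 0.6600 ms
End-to-end = 5.8000 + 5.2000 + 0.6600 = 11.6600 ms -> 11.660 ms (3 dp)

11.660


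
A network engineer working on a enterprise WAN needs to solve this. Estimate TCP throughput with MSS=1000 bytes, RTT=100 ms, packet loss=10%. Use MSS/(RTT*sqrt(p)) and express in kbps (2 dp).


Given: MSS = 1000 bytes, RTT = 100 ms, loss = 10%
RTT in seconds = 100 / 1000 = 0.1
Loss rate = 10% = 0.1
sqrt(loss) = sqrt(0.1) = 0.316227766017
Throughput (bytes/s) = 1000 / (0.1 * 0.316227766017) = 31622.7766
Throughput (kbps) = 31622.7766 * 8 / 1000 = 252.982213 -> 252.98 kbps (2 dp)

252.98


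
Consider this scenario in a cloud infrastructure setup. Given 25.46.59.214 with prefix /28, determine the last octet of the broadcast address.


Given: IP = 25.46.59.214, prefix = /28
Host bits = 32 - 28 = 4
Network last octet = 214 AND mask = 208
Host part size = 2^4 - 1 = 15
Broadcast last octet = 208 OR 15 = 223

223


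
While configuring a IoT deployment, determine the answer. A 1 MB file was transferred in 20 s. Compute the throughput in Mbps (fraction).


Given: file = 1 MB, time = 20 s
File in Mb = 1 * 8 = 8 Mb
Throughput = 8 / 20 Mbps
Throughput = 2/5 Mbps

2/5


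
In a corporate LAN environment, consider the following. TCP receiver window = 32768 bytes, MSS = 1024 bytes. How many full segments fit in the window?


Given: RWND = 32768 bytes, MSS = 1024 bytes
Full segments = floor(RWND / MSS)
Full segments = floor(32768 / 1024)
Full segments = floor(32.0) = 32

32


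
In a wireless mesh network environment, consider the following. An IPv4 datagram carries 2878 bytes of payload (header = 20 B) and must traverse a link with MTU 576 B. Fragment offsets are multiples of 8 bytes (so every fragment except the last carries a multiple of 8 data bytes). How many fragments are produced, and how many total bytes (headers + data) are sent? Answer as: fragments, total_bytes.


Max data per non-final fragment = floor((MTU - header)/8)*8 = floor((576 - 20)/8)*8 = floor(556/8)*8 = 552 B
Final fragment needs no 8-byte alignment: it can carry up to MTU - header = 556 B
Non-final fragments needed = ceil((payload - 556) / 552) = ceil(2322/552) = ceil(4.2065) = 5
Number of fragments = 5 + 1 = 6
Fragment sizes (data): 5 * 552 B + 118 B (last, 118 <= 556 OK)
Total bytes sent = payload + n_frags * header = 2878 + 6*20 = 2878 + 120 = 2998 B

6, 2998


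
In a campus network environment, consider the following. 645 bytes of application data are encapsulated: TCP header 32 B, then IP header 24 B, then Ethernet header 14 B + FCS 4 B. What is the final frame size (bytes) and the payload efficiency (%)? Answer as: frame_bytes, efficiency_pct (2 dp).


TCP segment = 645 + 32 = 677 B
IP packet = 677 + 24 = 701 B
Ethernet frame = 701 + 14 + 4 = 719 B
Efficiency = app / frame = 645 / 719 = 0.897079 = 89.7079% -> 89.71% (2 dp)

719, 89.71


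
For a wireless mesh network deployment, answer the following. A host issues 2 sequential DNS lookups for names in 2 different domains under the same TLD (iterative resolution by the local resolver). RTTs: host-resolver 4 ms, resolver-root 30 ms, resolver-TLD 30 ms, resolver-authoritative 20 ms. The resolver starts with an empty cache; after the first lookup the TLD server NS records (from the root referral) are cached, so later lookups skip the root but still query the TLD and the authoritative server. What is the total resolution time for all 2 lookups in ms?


Lookup 1 (cold cache): local + root + TLD + auth = 4 + 30 + 30 + 20 = 84 ms
Lookups 2..2 (TLD NS cached -> skip root; new domain -> still ask TLD and auth): local + TLD + auth = 4 + 30 + 20 = 54 ms each
Remaining 1 lookups: 1 * 54 = 54 ms
Total = 84 + 54 = 138 ms

138


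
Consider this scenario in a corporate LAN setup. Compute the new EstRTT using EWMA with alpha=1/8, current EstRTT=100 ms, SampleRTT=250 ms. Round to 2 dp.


Given: EstRTT = 100 ms, SampleRTT = 250 ms, alpha = 1/8
New EstRTT = (1 - alpha) * EstRTT + alpha * SampleRTT
(7/8) * 100 = 87.5
(1/8) * 250 = 31.25
New EstRTT = 87.5 + 31.25 = 118.75 ms -> 118.75 ms (2 dp)

118.75


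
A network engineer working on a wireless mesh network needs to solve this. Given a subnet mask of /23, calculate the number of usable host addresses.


Given: subnet mask /23
Host bits = 32 - 23 = 9
Total addresses = 2^9 = 512
Usable hosts = 512 - 2 (network + broadcast) = 510

510


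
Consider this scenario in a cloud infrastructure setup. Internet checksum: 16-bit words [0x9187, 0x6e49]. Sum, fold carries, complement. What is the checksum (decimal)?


Given words: [0x9187, 0x6e49]
Step 1: Sum all words
Raw sum = 37255 + 28233 = 65488
One's complement = ~65488 & 0xFFFF = 47

47


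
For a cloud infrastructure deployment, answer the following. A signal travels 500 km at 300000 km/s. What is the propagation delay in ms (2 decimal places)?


Given: distance = 500 km, speed = 300000 km/s
Delay = distance / speed = 500 / 300000 seconds
Delay in ms = 500 * 1000 / 300000
Delay = 1.6667 ms
Rounded to 2 dp = 1.67 ms

1.67


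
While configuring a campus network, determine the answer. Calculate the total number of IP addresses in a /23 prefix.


Given: CIDR prefix /23
Host bits = 32 - 23 = 9
Total addresses = 2^9 = 512

512


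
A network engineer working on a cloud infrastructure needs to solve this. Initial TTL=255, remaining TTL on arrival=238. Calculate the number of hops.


Given: initial TTL = 255, received TTL = 238
Hops = initial TTL - received TTL
Hops = 255 - 238 = 17

17


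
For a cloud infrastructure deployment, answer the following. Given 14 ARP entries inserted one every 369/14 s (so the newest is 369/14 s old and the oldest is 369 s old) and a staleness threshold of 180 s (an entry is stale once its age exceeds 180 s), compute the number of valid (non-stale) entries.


Ages are k * 369/14 s for k = 1..14 (spacing = 26.3571 s).
Entry k is valid iff k * 369/14 <= 180 iff k <= 14 * 180 / 369 = 6.8293
n_valid = floor(6.8293) = 6
(n_stale = 14 - 6 = 8)

6


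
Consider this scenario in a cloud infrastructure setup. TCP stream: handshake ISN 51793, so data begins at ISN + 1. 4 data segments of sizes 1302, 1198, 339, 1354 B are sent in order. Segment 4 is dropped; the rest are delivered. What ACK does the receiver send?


SYN uses sequence number 51793; first data byte = ISN + 1 = 51794.
Segment 1: SEQ = 51794, len = 1302 B, covers [51794, 53095]
Segment 2: SEQ = 53096, len = 1198 B, covers [53096, 54293]
Segment 3: SEQ = 54294, len = 339 B, covers [54294, 54632]
Segment 4: SEQ = 54633, len = 1354 B, covers [54633, 55986] [LOST]
In-order data received: bytes [51794, 54632] (segments 1..3).
Segment 4 missing -> gap begins at byte 54633.
Cumulative ACK = next expected in-order byte = 51794 + 1302 + 1198 + 339 = 54633

54633


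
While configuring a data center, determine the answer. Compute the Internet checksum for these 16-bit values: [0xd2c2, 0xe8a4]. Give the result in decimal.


Given words: [0xd2c2, 0xe8a4]
Step 1: Sum all words
Raw sum = 53954 + 59556 = 113510
Step 2: Fold carry: (47974 + 1) = 47975
One's complement = ~47975 & 0xFFFF = 17560

17560


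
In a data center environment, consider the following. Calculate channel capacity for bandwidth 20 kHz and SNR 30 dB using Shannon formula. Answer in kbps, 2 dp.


Given: B = 20 kHz, SNR = 30 dB
SNR linear = 10^(30/10) = 1000
1 + SNR = 1001
log2(1001) = 9.9672262588
C = 20 * 1000 * 9.9672262588 = 199344.5252 bps
C = 199.344525 kbps -> 199.34 kbps (2 dp)

199.34


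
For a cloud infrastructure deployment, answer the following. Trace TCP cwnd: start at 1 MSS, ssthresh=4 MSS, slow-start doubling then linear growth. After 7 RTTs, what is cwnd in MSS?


RTT 0: cwnd = 1 MSS (initial)
RTT 1: cwnd = 2 MSS (slow start, doubled)
RTT 2: cwnd = 4 MSS (slow start, doubled)
RTT 3: cwnd = 5 MSS (congestion avoidance, +1)
RTT 4: cwnd = 6 MSS (congestion avoidance, +1)
RTT 5: cwnd = 7 MSS (congestion avoidance, +1)
RTT 6: cwnd = 8 MSS (congestion avoidance, +1)
RTT 7: cwnd = 9 MSS (congestion avoidance, +1)

9


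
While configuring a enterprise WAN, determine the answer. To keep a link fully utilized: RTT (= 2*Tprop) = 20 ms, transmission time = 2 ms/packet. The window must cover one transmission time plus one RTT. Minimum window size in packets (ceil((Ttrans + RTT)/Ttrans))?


Given: Ttrans = 2 ms, RTT = 20 ms (= 2 * Tprop, Tprop = 10 ms)
Time until first ACK returns = Ttrans + RTT = 2 + 20 = 22 ms
Need W * Ttrans >= Ttrans + RTT  ->  W >= (Ttrans + RTT) / Ttrans
(Ttrans + RTT) / Ttrans = 22 / 2 = 11
W_min = ceil(11) = 11

11


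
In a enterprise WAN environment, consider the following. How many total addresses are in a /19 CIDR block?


Given: CIDR prefix /19
Host bits = 32 - 19 = 13
Total addresses = 2^13 = 8192

8192


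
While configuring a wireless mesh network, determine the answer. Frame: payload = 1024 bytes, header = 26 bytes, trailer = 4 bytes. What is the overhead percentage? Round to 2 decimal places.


Given: payload = 1024 B, header = 26 B, trailer = 4 B
Overhead bytes = header + trailer = 26 + 4 = 30
Total frame = payload + overhead = 1024 + 30 = 1054
Overhead % = 30 / 1054 * 100 = 2.8463% -> 2.85% (2 dp)

2.85


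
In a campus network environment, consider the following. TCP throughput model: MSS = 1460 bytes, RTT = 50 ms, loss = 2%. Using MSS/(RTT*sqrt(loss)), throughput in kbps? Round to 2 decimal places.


Given: MSS = 1460 bytes, RTT = 50 ms, loss = 2%
RTT in seconds = 50 / 1000 = 0.05
Loss rate = 2% = 0.02
sqrt(loss) = sqrt(0.02) = 0.141421356237
Throughput (bytes/s) = 1460 / (0.05 * 0.141421356237) = 206475.1801
Throughput (kbps) = 206475.1801 * 8 / 1000 = 1651.801441 -> 1651.80 kbps (2 dp)

1651.80
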